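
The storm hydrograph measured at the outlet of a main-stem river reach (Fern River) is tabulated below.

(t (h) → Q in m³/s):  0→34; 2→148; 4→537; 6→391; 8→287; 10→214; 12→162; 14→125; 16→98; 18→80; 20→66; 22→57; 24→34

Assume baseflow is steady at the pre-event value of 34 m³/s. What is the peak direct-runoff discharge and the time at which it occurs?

Subtracting baseflow gives direct-runoff ordinates: 0.0, 114.0, 503.0, 357.0, 253.0, 180.0, 128.0, 91.0, 64.0, 46.0, 32.0, 23.0, 0.0 m³/s.
The maximum is 503.0 m³/s, occurring at the reading for t = 4 h.

Q_p = 503.0 m³/s at t = 4 h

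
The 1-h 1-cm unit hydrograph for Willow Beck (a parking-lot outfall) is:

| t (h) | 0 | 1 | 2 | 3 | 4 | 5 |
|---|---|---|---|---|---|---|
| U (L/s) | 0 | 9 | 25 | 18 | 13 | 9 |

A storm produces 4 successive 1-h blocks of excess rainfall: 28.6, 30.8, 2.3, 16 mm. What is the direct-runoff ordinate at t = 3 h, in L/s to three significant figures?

By discrete convolution, Q_j = Σ (P_i / 10 mm) · U_{j−i}.
At t = 3 h (j=3): Q = (28.6/10)·18 + (30.8/10)·25 + (2.3/10)·9 + (16/10)·0 = 131 L/s.

Q ≈ 131 L/s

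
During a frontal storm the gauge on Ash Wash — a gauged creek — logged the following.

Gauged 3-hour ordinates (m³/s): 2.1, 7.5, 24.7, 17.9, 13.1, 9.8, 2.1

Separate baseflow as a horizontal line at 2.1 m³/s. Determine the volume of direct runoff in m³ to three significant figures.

Direct-runoff ordinates (Q − Q_b): 0.0, 5.4, 22.6, 15.8, 11.0, 7.7, 0.0 m³/s.
ΣQ_DR = 62.50 m³/s.
With Δt = 3 h = 10800 s, V = ΣQ_DR · Δt = 62.50 × 10800 = 6.75 × 10^5 m³.

V ≈ 6.75 × 10^5 m³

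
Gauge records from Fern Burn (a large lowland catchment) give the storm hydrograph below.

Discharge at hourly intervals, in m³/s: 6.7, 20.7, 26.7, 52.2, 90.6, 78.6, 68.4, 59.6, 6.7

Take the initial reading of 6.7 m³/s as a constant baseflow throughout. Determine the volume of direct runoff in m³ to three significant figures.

Direct-runoff ordinates (Q − Q_b): 0.0, 14.0, 20.0, 45.5, 83.9, 71.9, 61.7, 52.9, 0.0 m³/s.
ΣQ_DR = 349.9 m³/s.
With Δt = 1 h = 3600 s, V = ΣQ_DR · Δt = 349.9 × 3600 = 1.26 × 10^6 m³.

V ≈ 1.26 × 10^6 m³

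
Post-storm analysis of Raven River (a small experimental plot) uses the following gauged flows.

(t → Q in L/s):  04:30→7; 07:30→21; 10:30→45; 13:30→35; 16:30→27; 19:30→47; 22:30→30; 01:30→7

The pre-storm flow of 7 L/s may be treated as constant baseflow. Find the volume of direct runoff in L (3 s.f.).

V ≈ 1.76 × 10^6 L

Direct-runoff ordinates (Q − Q_b): 0.0, 14.0, 38.0, 28.0, 20.0, 40.0, 23.0, 0.0 L/s.
ΣQ_DR = 163.0 L/s.
With Δt = 3 h = 10800 s, V = ΣQ_DR · Δt = 163.0 × 10800 = 1.76 × 10^6 L.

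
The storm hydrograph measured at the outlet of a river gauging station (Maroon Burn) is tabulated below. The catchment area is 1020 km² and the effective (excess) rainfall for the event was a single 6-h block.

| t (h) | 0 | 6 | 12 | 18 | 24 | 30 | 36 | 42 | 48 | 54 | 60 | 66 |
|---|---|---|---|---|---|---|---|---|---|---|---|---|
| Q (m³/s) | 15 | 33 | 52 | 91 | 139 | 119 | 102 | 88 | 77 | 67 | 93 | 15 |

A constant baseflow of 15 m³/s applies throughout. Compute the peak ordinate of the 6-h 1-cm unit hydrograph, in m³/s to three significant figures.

U_p ≈ 82.4 m³/s

Direct runoff: 0.0, 18.0, 37.0, 76.0, 124.0, 104.0, 87.0, 73.0, 62.0, 52.0, 78.0, 0.0 m³/s; ΣQ_DR = 711.0 m³/s, peak = 124.0 m³/s.
Runoff depth d = ΣQ_DR·Δt / A = 711.0 × 21600 / (1020 km²) = 15.06 mm.
The 1-cm UH is the DRH scaled by (10 mm)/d, so U_p = 124.0 × 10/15.06 = 82.4 m³/s.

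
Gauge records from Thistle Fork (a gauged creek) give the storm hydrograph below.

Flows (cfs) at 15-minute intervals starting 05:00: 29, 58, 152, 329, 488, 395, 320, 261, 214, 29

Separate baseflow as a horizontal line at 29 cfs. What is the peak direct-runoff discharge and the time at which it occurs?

Q_p = 459.0 cfs at t = 06:00

Subtracting baseflow gives direct-runoff ordinates: 0.0, 29.0, 123.0, 300.0, 459.0, 366.0, 291.0, 232.0, 185.0, 0.0 cfs.
The maximum is 459.0 cfs, occurring at the reading for t = 06:00.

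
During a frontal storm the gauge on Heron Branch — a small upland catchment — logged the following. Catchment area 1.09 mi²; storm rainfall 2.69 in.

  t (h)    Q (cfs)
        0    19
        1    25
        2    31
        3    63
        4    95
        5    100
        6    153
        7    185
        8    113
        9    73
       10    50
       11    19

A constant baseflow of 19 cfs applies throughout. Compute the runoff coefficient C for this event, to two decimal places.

C ≈ 0.37

ΣQ_DR = 698.0 cfs; V = ΣQ_DR·Δt = 2.513 × 10^6 ft³.
Runoff depth d = V / A = 0.9923 in.
C = d / P = 0.9923 / 2.69 = 0.37.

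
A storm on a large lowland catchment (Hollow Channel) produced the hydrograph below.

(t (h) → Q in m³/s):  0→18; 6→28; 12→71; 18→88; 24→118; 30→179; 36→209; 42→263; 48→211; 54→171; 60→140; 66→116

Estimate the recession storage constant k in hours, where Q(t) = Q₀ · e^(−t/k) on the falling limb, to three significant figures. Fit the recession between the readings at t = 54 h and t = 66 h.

On the falling limb, Q drops from 171 to 116 m³/s between t = 54 h and t = 66 h (Δt = 12 h).
k = −Δt / ln(Q₂/Q₁) = −12 / ln(116/171) = 30.9 h.

k ≈ 30.9 h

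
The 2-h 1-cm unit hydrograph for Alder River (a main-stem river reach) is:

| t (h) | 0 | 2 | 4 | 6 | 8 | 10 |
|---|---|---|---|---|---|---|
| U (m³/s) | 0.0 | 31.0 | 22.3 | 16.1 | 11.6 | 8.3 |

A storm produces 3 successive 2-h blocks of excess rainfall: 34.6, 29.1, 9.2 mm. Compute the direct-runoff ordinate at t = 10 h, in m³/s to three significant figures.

Q ≈ 77.3 m³/s

By discrete convolution, Q_j = Σ (P_i / 10 mm) · U_{j−i}.
At t = 10 h (j=5): Q = (34.6/10)·8.3 + (29.1/10)·11.6 + (9.2/10)·16.1 = 77.3 m³/s.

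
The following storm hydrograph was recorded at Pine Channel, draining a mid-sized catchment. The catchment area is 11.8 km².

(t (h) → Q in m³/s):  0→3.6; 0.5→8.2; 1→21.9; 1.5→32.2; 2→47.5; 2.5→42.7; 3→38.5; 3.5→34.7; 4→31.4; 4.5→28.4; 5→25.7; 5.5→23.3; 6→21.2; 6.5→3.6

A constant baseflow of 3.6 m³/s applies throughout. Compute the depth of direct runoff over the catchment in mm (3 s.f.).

Direct runoff: 0.0, 4.6, 18.3, 28.6, 43.9, 39.1, 34.9, 31.1, 27.8, 24.8, 22.1, 19.7, 17.6, 0.0 m³/s; ΣQ_DR = 312.5 m³/s.
V = ΣQ_DR · Δt = 312.5 × 1800 s = 5.625 × 10^5 m³.
Over A = 11.8 km², depth = V / A = 47.7 mm.

d ≈ 47.7 mm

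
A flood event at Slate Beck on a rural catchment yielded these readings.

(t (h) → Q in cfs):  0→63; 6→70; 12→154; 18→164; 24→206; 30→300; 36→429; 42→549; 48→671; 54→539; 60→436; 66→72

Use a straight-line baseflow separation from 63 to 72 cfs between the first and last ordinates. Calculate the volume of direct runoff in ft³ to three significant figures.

V ≈ 6.14 × 10^7 ft³

Direct-runoff ordinates (Q − Q_b): 0.00, 6.18, 89.36, 98.55, 139.73, 232.91, 361.09, 480.27, 601.45, 468.64, 364.82, 0.00 cfs.
ΣQ_DR = 2843 cfs.
With Δt = 6 h = 21600 s, V = ΣQ_DR · Δt = 2843 × 21600 = 6.14 × 10^7 ft³.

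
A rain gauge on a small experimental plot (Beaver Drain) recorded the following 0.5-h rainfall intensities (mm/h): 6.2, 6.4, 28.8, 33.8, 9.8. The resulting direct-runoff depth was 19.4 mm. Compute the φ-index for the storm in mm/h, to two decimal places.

φ ≈ 11.90 mm/h

Only the 2 blocks with intensity above φ contribute runoff: 28.8, 33.8 mm/h.
Σ(I−φ)·Δt = d  ⇒  (28.8+33.8 − 2φ)·0.5 = 19.4
φ = (62.60 − 19.4/0.5) / 2 = 11.90 mm/h.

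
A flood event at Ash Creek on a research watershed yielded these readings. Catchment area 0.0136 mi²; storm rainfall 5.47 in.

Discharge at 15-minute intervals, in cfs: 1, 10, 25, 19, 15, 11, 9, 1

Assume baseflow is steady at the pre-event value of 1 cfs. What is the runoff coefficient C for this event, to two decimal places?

C ≈ 0.43

ΣQ_DR = 83.00 cfs; V = ΣQ_DR·Δt = 74700 ft³.
Runoff depth d = V / A = 2.364 in.
C = d / P = 2.364 / 5.47 = 0.43.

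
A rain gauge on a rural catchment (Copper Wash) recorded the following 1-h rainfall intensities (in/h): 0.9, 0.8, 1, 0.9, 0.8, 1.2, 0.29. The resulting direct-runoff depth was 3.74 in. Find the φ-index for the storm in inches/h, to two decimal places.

φ ≈ 0.31 in/h

Only the 6 blocks with intensity above φ contribute runoff: 0.9, 0.8, 1, 0.9, 0.8, 1.2 in/h.
Σ(I−φ)·Δt = d  ⇒  (0.9+0.8+1+0.9+0.8+1.2 − 6φ)·1 = 3.74
φ = (5.600 − 3.74/1) / 6 = 0.31 in/h.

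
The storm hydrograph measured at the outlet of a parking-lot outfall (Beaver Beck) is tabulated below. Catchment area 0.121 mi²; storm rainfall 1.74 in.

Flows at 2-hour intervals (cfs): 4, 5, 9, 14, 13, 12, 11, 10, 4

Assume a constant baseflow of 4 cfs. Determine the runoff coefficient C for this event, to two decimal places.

C ≈ 0.68

ΣQ_DR = 46.00 cfs; V = ΣQ_DR·Δt = 3.312 × 10^5 ft³.
Runoff depth d = V / A = 1.178 in.
C = d / P = 1.178 / 1.74 = 0.68.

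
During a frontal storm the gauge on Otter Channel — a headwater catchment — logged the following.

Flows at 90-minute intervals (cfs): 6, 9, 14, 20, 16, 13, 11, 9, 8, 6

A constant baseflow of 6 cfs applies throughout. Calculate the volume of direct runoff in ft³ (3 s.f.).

V ≈ 2.81 × 10^5 ft³

Direct-runoff ordinates (Q − Q_b): 0.0, 3.0, 8.0, 14.0, 10.0, 7.0, 5.0, 3.0, 2.0, 0.0 cfs.
ΣQ_DR = 52.00 cfs.
With Δt = 1.5 h = 5400 s, V = ΣQ_DR · Δt = 52.00 × 5400 = 2.81 × 10^5 ft³.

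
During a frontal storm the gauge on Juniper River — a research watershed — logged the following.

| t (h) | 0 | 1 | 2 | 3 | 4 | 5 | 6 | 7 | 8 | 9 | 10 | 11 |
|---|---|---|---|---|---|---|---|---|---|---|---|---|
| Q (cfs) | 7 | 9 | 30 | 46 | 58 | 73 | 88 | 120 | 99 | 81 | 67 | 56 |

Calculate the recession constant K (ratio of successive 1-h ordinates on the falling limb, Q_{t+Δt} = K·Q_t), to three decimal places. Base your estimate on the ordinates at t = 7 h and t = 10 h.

Using the recession-limb readings at t = 7 h and t = 10 h: Q falls from 120 to 67 cfs over 3 intervals.
K = (Q₂/Q₁)^(1/3) = (67/120)^(1/3) = 0.823.

K ≈ 0.823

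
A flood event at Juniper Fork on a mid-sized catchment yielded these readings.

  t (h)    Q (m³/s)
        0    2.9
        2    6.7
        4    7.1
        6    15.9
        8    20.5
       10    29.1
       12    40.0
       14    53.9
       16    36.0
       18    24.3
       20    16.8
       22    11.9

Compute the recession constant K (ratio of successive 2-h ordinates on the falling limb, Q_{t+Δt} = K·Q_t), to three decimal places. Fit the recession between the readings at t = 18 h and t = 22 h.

Using the recession-limb readings at t = 18 h and t = 22 h: Q falls from 24.3 to 11.9 m³/s over 2 intervals.
K = (Q₂/Q₁)^(1/2) = (11.9/24.3)^(1/2) = 0.700.

K ≈ 0.700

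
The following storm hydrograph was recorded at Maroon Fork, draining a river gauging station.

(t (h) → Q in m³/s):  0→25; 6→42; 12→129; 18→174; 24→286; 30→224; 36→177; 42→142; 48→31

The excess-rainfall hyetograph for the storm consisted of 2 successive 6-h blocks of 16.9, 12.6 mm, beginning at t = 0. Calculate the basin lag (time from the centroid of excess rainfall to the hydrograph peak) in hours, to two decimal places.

t_L ≈ 18.44 h

Centroid of excess rainfall: t_c = Σ P_i·t̄_i / ΣP_i = 5.5627 h (block centres at 3, 9 h).
Hydrograph peak occurs at t = 24 h, so basin lag t_L = 24 − 5.5627 = 18.44 h.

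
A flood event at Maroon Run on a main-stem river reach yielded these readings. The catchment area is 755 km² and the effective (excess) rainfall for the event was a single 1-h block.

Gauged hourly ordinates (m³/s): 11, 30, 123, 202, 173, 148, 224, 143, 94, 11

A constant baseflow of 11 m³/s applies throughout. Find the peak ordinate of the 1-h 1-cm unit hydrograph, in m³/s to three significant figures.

Direct runoff: 0.0, 19.0, 112.0, 191.0, 162.0, 137.0, 213.0, 132.0, 83.0, 0.0 m³/s; ΣQ_DR = 1049 m³/s, peak = 213.0 m³/s.
Runoff depth d = ΣQ_DR·Δt / A = 1049 × 3600 / (755 km²) = 5.002 mm.
The 1-cm UH is the DRH scaled by (10 mm)/d, so U_p = 213.0 × 10/5.002 = 426 m³/s.

U_p ≈ 426 m³/s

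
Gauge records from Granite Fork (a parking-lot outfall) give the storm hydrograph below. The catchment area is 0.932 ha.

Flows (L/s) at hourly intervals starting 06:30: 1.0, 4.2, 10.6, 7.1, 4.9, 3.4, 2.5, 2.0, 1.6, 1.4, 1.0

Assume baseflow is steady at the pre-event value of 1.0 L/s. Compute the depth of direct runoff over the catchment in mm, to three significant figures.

d ≈ 11.1 mm

Direct runoff: 0.0, 3.2, 9.6, 6.1, 3.9, 2.4, 1.5, 1.0, 0.6, 0.4, 0.0 L/s; ΣQ_DR = 28.70 L/s.
V = ΣQ_DR · Δt = 28.70 × 3600 s = 1.033 × 10^5 L.
Over A = 0.932 ha, depth = V / A = 11.1 mm.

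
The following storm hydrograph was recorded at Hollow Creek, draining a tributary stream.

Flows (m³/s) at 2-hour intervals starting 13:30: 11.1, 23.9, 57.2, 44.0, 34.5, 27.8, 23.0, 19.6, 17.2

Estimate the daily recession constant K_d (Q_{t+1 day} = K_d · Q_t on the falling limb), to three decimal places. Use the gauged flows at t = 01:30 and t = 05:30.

K_d ≈ 0.175

Between t = 01:30 and t = 05:30 the flow falls from 23.0 to 17.2 m³/s over 2×2 h = 4 h.
Per-interval ratio K = (17.2/23.0)^(1/2) = 0.8648; K_d = K^(24/2) = 0.175.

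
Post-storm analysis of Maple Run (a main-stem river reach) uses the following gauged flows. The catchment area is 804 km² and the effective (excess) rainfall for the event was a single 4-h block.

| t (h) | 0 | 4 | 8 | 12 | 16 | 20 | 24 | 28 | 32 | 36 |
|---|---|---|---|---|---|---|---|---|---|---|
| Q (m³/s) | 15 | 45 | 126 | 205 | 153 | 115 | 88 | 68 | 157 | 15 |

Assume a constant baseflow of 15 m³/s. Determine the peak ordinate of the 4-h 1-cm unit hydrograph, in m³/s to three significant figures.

U_p ≈ 127 m³/s

Direct runoff: 0.0, 30.0, 111.0, 190.0, 138.0, 100.0, 73.0, 53.0, 142.0, 0.0 m³/s; ΣQ_DR = 837.0 m³/s, peak = 190.0 m³/s.
Runoff depth d = ΣQ_DR·Δt / A = 837.0 × 14400 / (804 km²) = 14.99 mm.
The 1-cm UH is the DRH scaled by (10 mm)/d, so U_p = 190.0 × 10/14.99 = 127 m³/s.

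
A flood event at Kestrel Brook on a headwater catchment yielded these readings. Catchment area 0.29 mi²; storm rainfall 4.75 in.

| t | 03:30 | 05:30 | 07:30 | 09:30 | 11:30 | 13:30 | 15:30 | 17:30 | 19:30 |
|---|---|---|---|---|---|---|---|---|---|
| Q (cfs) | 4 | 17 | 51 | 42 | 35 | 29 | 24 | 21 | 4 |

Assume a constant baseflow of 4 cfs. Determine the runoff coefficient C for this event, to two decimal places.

C ≈ 0.43

ΣQ_DR = 191.0 cfs; V = ΣQ_DR·Δt = 1.375 × 10^6 ft³.
Runoff depth d = V / A = 2.041 in.
C = d / P = 2.041 / 4.75 = 0.43.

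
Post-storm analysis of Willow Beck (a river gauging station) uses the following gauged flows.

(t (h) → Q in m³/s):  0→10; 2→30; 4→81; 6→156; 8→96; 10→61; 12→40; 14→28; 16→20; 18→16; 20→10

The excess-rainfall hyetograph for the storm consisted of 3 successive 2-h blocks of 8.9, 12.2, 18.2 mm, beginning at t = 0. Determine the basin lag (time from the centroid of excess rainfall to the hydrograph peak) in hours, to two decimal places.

t_L ≈ 2.53 h

Centroid of excess rainfall: t_c = Σ P_i·t̄_i / ΣP_i = 3.4733 h (block centres at 1, 3, 5 h).
Hydrograph peak occurs at t = 6 h, so basin lag t_L = 6 − 3.4733 = 2.53 h.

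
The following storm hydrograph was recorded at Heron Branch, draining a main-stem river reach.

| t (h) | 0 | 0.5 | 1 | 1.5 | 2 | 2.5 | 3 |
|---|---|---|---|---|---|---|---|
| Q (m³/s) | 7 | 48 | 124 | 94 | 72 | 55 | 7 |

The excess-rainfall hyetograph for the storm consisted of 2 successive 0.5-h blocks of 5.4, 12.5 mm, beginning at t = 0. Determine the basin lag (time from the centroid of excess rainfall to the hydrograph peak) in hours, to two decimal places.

t_L ≈ 0.40 h

Centroid of excess rainfall: t_c = Σ P_i·t̄_i / ΣP_i = 0.5992 h (block centres at 0.25, 0.75 h).
Hydrograph peak occurs at t = 1 h, so basin lag t_L = 1 − 0.5992 = 0.40 h.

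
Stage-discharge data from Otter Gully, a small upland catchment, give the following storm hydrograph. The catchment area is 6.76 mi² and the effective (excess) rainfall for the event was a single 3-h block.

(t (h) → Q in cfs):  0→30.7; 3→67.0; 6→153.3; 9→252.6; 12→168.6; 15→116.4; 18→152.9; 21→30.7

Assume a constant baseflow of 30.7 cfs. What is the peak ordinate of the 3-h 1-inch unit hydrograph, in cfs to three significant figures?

U_p ≈ 444 cfs

Direct runoff: 0.0, 36.3, 122.6, 221.9, 137.9, 85.7, 122.2, 0.0 cfs; ΣQ_DR = 726.6 cfs, peak = 221.9 cfs.
Runoff depth d = ΣQ_DR·Δt / A = 726.6 × 10800 / (6.76 mi²) = 0.4997 in.
The 1-inch UH is the DRH scaled by (1 in)/d, so U_p = 221.9 × 1/0.4997 = 444 cfs.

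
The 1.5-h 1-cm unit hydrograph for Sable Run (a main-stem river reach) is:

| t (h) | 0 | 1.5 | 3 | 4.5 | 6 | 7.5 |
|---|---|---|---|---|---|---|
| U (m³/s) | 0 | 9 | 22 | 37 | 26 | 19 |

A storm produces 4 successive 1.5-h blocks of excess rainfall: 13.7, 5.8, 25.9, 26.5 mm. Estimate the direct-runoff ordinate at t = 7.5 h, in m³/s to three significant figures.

By discrete convolution, Q_j = Σ (P_i / 10 mm) · U_{j−i}.
At t = 7.5 h (j=5): Q = (13.7/10)·19 + (5.8/10)·26 + (25.9/10)·37 + (26.5/10)·22 = 195 m³/s.

Q ≈ 195 m³/s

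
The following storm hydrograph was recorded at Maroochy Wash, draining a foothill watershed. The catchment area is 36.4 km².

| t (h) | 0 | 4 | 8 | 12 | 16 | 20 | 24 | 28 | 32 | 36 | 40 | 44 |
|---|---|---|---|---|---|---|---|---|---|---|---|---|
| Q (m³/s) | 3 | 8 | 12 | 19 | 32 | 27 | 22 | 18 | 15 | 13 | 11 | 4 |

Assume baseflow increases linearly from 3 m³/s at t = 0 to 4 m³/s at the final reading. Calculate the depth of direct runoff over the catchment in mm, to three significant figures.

Direct runoff: 0.00, 4.91, 8.82, 15.73, 28.64, 23.55, 18.45, 14.36, 11.27, 9.18, 7.09, 0.00 m³/s; ΣQ_DR = 142.0 m³/s.
V = ΣQ_DR · Δt = 142.0 × 14400 s = 2.045 × 10^6 m³.
Over A = 36.4 km², depth = V / A = 56.2 mm.

d ≈ 56.2 mm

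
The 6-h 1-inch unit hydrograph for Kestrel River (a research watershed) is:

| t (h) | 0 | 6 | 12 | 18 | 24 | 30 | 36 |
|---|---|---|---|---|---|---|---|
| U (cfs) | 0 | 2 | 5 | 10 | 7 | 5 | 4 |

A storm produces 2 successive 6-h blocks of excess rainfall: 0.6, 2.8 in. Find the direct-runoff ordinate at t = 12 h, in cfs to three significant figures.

Q ≈ 8.60 cfs

By discrete convolution, Q_j = Σ (P_i / 1 in) · U_{j−i}.
At t = 12 h (j=2): Q = (0.6/1)·5 + (2.8/1)·2 = 8.60 cfs.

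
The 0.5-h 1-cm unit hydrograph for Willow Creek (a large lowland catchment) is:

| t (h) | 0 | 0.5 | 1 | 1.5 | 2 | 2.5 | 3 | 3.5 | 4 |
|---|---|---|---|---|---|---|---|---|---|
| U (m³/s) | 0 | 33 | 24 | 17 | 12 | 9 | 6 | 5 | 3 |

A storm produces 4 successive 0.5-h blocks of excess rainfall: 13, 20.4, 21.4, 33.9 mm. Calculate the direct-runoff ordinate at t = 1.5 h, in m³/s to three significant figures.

By discrete convolution, Q_j = Σ (P_i / 10 mm) · U_{j−i}.
At t = 1.5 h (j=3): Q = (13/10)·17 + (20.4/10)·24 + (21.4/10)·33 + (33.9/10)·0 = 142 m³/s.

Q ≈ 142 m³/s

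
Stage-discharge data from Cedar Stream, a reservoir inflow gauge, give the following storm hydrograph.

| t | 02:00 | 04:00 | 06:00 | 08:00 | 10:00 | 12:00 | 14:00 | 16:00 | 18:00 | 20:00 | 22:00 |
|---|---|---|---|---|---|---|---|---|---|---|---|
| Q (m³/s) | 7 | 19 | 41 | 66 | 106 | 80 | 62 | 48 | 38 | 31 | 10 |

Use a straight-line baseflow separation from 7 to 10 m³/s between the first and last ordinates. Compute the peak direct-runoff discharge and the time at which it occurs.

Subtracting baseflow gives direct-runoff ordinates: 0.00, 11.70, 33.40, 58.10, 97.80, 71.50, 53.20, 38.90, 28.60, 21.30, 0.00 m³/s.
The maximum is 97.80 m³/s, occurring at the reading for t = 10:00.

Q_p = 97.80 m³/s at t = 10:00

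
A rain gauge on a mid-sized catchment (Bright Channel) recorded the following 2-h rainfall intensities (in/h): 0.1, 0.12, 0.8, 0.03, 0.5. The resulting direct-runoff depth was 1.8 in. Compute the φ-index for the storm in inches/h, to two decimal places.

φ ≈ 0.20 in/h

Only the 2 blocks with intensity above φ contribute runoff: 0.8, 0.5 in/h.
Σ(I−φ)·Δt = d  ⇒  (0.8+0.5 − 2φ)·2 = 1.8
φ = (1.300 − 1.8/2) / 2 = 0.20 in/h.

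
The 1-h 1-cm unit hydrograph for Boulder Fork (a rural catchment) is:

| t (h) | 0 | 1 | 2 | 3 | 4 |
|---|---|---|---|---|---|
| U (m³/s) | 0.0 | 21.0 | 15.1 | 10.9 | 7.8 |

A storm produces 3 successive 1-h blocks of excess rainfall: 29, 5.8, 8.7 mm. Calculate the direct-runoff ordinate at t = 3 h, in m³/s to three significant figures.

Q ≈ 58.6 m³/s

By discrete convolution, Q_j = Σ (P_i / 10 mm) · U_{j−i}.
At t = 3 h (j=3): Q = (29/10)·10.9 + (5.8/10)·15.1 + (8.7/10)·21.0 = 58.6 m³/s.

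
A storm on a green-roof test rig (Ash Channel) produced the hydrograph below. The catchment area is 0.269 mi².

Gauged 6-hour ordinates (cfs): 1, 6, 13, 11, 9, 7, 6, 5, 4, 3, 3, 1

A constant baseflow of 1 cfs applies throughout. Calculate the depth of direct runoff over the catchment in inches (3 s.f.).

Direct runoff: 0.0, 5.0, 12.0, 10.0, 8.0, 6.0, 5.0, 4.0, 3.0, 2.0, 2.0, 0.0 cfs; ΣQ_DR = 57.00 cfs.
V = ΣQ_DR · Δt = 57.00 × 21600 s = 1.231 × 10^6 ft³.
Over A = 0.269 mi², depth = V / A = 1.97 in.

d ≈ 1.97 in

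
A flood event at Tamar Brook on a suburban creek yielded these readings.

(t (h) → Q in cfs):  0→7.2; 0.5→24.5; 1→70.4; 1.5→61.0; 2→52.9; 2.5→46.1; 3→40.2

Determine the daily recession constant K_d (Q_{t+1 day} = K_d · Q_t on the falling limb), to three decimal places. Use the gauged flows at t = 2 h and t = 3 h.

K_d ≈ 0.001

Between t = 2 h and t = 3 h the flow falls from 52.9 to 40.2 cfs over 2×0.5 h = 1 h.
Per-interval ratio K = (40.2/52.9)^(1/2) = 0.8717; K_d = K^(24/0.5) = 0.001.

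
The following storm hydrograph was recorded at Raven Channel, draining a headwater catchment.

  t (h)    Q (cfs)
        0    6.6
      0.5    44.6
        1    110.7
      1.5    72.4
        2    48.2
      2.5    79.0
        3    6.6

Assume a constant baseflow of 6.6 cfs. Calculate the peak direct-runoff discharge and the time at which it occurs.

Subtracting baseflow gives direct-runoff ordinates: 0.0, 38.0, 104.1, 65.8, 41.6, 72.4, 0.0 cfs.
The maximum is 104.1 cfs, occurring at the reading for t = 1 h.

Q_p = 104.1 cfs at t = 1 h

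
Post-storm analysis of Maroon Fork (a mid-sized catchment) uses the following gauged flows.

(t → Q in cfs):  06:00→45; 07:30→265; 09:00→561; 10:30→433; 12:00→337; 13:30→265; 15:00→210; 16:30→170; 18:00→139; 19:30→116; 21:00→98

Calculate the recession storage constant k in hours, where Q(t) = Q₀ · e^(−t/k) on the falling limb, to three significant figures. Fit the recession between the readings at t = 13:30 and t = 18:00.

k ≈ 6.97 h

On the falling limb, Q drops from 265 to 139 cfs between t = 13:30 and t = 18:00 (Δt = 4.5 h).
k = −Δt / ln(Q₂/Q₁) = −4.5 / ln(139/265) = 6.97 h.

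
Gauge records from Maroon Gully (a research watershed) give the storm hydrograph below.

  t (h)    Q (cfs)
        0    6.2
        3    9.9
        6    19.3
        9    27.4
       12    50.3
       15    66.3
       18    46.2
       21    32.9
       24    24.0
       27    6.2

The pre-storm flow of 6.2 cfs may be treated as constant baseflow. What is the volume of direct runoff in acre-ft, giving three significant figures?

Direct-runoff ordinates (Q − Q_b): 0.0, 3.7, 13.1, 21.2, 44.1, 60.1, 40.0, 26.7, 17.8, 0.0 cfs.
ΣQ_DR = 226.7 cfs.
With Δt = 3 h = 10800 s, V = ΣQ_DR · Δt = 226.7 × 10800 = 2.45 × 10^6 ft³ = 56.2 acre-ft.

V ≈ 56.2 acre-ft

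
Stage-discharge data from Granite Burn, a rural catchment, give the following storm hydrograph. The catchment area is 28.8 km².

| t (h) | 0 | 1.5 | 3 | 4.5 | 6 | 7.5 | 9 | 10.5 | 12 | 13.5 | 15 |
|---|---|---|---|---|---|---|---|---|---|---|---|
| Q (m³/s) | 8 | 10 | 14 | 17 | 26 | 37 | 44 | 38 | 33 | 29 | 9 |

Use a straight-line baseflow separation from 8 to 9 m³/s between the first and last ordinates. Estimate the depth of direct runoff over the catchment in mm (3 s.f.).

Direct runoff: 0.00, 1.90, 5.80, 8.70, 17.60, 28.50, 35.40, 29.30, 24.20, 20.10, 0.00 m³/s; ΣQ_DR = 171.5 m³/s.
V = ΣQ_DR · Δt = 171.5 × 5400 s = 9.261 × 10^5 m³.
Over A = 28.8 km², depth = V / A = 32.2 mm.

d ≈ 32.2 mm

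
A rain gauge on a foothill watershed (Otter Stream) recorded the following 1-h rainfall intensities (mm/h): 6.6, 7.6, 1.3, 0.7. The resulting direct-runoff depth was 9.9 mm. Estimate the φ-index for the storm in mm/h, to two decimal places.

φ ≈ 2.15 mm/h

Only the 2 blocks with intensity above φ contribute runoff: 6.6, 7.6 mm/h.
Σ(I−φ)·Δt = d  ⇒  (6.6+7.6 − 2φ)·1 = 9.9
φ = (14.20 − 9.9/1) / 2 = 2.15 mm/h.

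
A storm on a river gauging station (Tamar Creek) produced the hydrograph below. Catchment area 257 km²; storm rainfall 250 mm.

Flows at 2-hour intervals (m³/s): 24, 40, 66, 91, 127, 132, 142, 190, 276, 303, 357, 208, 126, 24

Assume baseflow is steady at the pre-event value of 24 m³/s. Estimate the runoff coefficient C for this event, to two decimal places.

C ≈ 0.20

ΣQ_DR = 1770 m³/s; V = ΣQ_DR·Δt = 1.274 × 10^7 m³.
Runoff depth d = V / A = 49.59 mm.
C = d / P = 49.59 / 250 = 0.20.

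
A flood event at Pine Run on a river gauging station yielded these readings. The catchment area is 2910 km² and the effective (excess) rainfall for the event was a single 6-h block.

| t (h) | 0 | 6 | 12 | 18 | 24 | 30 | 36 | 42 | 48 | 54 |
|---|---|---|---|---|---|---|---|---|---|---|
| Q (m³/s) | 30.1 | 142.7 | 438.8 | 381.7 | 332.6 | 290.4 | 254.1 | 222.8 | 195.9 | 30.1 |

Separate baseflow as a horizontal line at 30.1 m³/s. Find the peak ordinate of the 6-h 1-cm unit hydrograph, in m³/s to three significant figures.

Direct runoff: 0.0, 112.6, 408.7, 351.6, 302.5, 260.3, 224.0, 192.7, 165.8, 0.0 m³/s; ΣQ_DR = 2018 m³/s, peak = 408.7 m³/s.
Runoff depth d = ΣQ_DR·Δt / A = 2018 × 21600 / (2910 km²) = 14.98 mm.
The 1-cm UH is the DRH scaled by (10 mm)/d, so U_p = 408.7 × 10/14.98 = 273 m³/s.

U_p ≈ 273 m³/s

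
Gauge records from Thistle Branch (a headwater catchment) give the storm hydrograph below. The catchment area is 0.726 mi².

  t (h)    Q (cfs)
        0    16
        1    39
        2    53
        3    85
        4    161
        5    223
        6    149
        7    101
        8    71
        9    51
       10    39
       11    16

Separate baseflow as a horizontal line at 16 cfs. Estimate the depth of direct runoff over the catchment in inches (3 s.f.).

d ≈ 1.73 in

Direct runoff: 0.0, 23.0, 37.0, 69.0, 145.0, 207.0, 133.0, 85.0, 55.0, 35.0, 23.0, 0.0 cfs; ΣQ_DR = 812.0 cfs.
V = ΣQ_DR · Δt = 812.0 × 3600 s = 2.923 × 10^6 ft³.
Over A = 0.726 mi², depth = V / A = 1.73 in.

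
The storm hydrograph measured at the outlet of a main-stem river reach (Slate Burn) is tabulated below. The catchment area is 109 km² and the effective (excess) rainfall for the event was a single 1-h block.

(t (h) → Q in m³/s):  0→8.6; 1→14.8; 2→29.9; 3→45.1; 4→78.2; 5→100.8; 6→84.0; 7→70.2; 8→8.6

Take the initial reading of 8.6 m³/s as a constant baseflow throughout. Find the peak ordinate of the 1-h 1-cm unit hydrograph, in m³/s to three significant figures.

U_p ≈ 76.9 m³/s

Direct runoff: 0.0, 6.2, 21.3, 36.5, 69.6, 92.2, 75.4, 61.6, 0.0 m³/s; ΣQ_DR = 362.8 m³/s, peak = 92.2 m³/s.
Runoff depth d = ΣQ_DR·Δt / A = 362.8 × 3600 / (109 km²) = 11.98 mm.
The 1-cm UH is the DRH scaled by (10 mm)/d, so U_p = 92.2 × 10/11.98 = 76.9 m³/s.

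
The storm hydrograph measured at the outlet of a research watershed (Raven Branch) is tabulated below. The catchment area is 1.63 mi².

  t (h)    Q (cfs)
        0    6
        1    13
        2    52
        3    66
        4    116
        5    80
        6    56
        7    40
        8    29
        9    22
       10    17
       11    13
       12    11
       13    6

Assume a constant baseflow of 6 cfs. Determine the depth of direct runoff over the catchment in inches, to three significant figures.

d ≈ 0.421 in

Direct runoff: 0.0, 7.0, 46.0, 60.0, 110.0, 74.0, 50.0, 34.0, 23.0, 16.0, 11.0, 7.0, 5.0, 0.0 cfs; ΣQ_DR = 443.0 cfs.
V = ΣQ_DR · Δt = 443.0 × 3600 s = 1.595 × 10^6 ft³.
Over A = 1.63 mi², depth = V / A = 0.421 in.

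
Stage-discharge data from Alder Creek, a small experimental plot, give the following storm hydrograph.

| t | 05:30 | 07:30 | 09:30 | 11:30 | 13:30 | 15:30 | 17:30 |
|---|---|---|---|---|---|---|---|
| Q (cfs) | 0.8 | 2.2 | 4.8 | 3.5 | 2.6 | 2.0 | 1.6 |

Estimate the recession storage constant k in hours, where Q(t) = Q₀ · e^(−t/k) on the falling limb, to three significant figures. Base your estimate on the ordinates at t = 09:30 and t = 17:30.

On the falling limb, Q drops from 4.8 to 1.6 cfs between t = 09:30 and t = 17:30 (Δt = 8 h).
k = −Δt / ln(Q₂/Q₁) = −8 / ln(1.6/4.8) = 7.28 h.

k ≈ 7.28 h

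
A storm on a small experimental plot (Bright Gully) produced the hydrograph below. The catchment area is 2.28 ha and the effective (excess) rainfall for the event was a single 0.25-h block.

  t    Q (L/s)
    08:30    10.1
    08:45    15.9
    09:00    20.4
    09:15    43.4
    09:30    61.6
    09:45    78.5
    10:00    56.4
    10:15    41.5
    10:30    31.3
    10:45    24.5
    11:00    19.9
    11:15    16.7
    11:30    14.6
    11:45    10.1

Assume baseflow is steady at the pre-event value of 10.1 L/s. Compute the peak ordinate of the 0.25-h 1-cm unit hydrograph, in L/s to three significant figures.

Direct runoff: 0.0, 5.8, 10.3, 33.3, 51.5, 68.4, 46.3, 31.4, 21.2, 14.4, 9.8, 6.6, 4.5, 0.0 L/s; ΣQ_DR = 303.5 L/s, peak = 68.4 L/s.
Runoff depth d = ΣQ_DR·Δt / A = 303.5 × 900 / (2.28 ha) = 11.98 mm.
The 1-cm UH is the DRH scaled by (10 mm)/d, so U_p = 68.4 × 10/11.98 = 57.1 L/s.

U_p ≈ 57.1 L/s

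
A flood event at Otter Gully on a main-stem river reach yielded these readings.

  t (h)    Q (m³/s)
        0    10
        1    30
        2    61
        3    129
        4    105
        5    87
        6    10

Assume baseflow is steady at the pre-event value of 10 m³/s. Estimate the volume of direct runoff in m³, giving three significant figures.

V ≈ 1.30 × 10^6 m³

Direct-runoff ordinates (Q − Q_b): 0.0, 20.0, 51.0, 119.0, 95.0, 77.0, 0.0 m³/s.
ΣQ_DR = 362.0 m³/s.
With Δt = 1 h = 3600 s, V = ΣQ_DR · Δt = 362.0 × 3600 = 1.30 × 10^6 m³.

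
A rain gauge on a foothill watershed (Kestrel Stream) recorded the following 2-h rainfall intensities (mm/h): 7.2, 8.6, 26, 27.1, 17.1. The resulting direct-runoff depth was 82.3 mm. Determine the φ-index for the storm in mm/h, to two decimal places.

Only the 3 blocks with intensity above φ contribute runoff: 26, 27.1, 17.1 mm/h.
Σ(I−φ)·Δt = d  ⇒  (26+27.1+17.1 − 3φ)·2 = 82.3
φ = (70.20 − 82.3/2) / 3 = 9.68 mm/h.

φ ≈ 9.68 mm/h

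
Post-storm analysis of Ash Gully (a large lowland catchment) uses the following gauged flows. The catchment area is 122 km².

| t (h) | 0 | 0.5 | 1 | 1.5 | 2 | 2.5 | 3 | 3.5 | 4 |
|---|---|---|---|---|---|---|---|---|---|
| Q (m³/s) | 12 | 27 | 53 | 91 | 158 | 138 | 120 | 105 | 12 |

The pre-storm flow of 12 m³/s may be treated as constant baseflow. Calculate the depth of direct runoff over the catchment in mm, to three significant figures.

Direct runoff: 0.0, 15.0, 41.0, 79.0, 146.0, 126.0, 108.0, 93.0, 0.0 m³/s; ΣQ_DR = 608.0 m³/s.
V = ΣQ_DR · Δt = 608.0 × 1800 s = 1.094 × 10^6 m³.
Over A = 122 km², depth = V / A = 8.97 mm.

d ≈ 8.97 mm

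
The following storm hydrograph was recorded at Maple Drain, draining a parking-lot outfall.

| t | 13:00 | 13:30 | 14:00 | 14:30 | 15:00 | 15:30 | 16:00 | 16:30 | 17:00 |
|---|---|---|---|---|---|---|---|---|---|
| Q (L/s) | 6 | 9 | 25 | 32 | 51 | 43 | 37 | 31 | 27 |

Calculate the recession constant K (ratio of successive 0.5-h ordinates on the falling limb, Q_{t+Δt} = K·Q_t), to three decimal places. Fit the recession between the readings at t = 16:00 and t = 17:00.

Using the recession-limb readings at t = 16:00 and t = 17:00: Q falls from 37 to 27 L/s over 2 intervals.
K = (Q₂/Q₁)^(1/2) = (27/37)^(1/2) = 0.854.

K ≈ 0.854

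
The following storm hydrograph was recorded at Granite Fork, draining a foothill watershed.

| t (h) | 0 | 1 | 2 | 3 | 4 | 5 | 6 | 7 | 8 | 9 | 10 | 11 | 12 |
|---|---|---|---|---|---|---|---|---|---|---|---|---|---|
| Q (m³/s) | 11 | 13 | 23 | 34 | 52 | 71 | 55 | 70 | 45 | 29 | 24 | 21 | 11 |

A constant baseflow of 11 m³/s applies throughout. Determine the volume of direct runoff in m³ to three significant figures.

Direct-runoff ordinates (Q − Q_b): 0.0, 2.0, 12.0, 23.0, 41.0, 60.0, 44.0, 59.0, 34.0, 18.0, 13.0, 10.0, 0.0 m³/s.
ΣQ_DR = 316.0 m³/s.
With Δt = 1 h = 3600 s, V = ΣQ_DR · Δt = 316.0 × 3600 = 1.14 × 10^6 m³.

V ≈ 1.14 × 10^6 m³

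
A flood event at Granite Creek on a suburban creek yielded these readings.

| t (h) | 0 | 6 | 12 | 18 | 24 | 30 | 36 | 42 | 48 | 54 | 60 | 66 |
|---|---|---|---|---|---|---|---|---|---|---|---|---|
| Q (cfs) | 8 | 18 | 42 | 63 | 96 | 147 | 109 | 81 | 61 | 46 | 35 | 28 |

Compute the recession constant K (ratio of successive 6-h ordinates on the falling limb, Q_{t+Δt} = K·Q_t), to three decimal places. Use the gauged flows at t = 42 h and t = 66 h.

Using the recession-limb readings at t = 42 h and t = 66 h: Q falls from 81 to 28 cfs over 4 intervals.
K = (Q₂/Q₁)^(1/4) = (28/81)^(1/4) = 0.767.

K ≈ 0.767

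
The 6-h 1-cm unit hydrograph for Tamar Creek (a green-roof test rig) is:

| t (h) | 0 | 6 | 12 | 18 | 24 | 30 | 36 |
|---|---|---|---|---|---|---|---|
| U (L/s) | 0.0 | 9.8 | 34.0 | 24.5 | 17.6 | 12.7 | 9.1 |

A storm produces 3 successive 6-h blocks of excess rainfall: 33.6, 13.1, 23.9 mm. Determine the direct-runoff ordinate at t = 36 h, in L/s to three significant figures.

By discrete convolution, Q_j = Σ (P_i / 10 mm) · U_{j−i}.
At t = 36 h (j=6): Q = (33.6/10)·9.1 + (13.1/10)·12.7 + (23.9/10)·17.6 = 89.3 L/s.

Q ≈ 89.3 L/s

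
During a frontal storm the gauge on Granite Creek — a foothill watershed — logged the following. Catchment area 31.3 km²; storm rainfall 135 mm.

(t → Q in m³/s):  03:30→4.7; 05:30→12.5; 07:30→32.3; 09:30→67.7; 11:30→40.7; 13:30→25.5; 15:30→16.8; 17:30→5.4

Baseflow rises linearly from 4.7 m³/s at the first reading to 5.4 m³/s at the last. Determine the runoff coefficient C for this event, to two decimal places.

ΣQ_DR = 165.2 m³/s; V = ΣQ_DR·Δt = 1.189 × 10^6 m³.
Runoff depth d = V / A = 38.00 mm.
C = d / P = 38.00 / 135 = 0.28.

C ≈ 0.28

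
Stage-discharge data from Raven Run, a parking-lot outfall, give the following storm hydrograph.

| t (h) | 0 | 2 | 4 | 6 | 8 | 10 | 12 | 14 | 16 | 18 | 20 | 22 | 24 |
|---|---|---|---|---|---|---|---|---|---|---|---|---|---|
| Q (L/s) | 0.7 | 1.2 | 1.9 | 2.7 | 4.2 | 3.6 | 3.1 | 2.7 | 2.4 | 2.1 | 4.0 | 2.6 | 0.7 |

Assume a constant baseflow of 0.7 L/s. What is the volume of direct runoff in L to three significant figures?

V ≈ 1.64 × 10^5 L

Direct-runoff ordinates (Q − Q_b): 0.0, 0.5, 1.2, 2.0, 3.5, 2.9, 2.4, 2.0, 1.7, 1.4, 3.3, 1.9, 0.0 L/s.
ΣQ_DR = 22.80 L/s.
With Δt = 2 h = 7200 s, V = ΣQ_DR · Δt = 22.80 × 7200 = 1.64 × 10^5 L.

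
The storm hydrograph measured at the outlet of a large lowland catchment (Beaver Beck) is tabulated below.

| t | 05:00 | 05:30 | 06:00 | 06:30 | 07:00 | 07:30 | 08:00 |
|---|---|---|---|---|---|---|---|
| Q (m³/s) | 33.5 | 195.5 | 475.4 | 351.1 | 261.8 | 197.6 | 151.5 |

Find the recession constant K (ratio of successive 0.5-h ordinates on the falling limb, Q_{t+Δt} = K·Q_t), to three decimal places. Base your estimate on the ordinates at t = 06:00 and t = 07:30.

Using the recession-limb readings at t = 06:00 and t = 07:30: Q falls from 475.4 to 197.6 m³/s over 3 intervals.
K = (Q₂/Q₁)^(1/3) = (197.6/475.4)^(1/3) = 0.746.

K ≈ 0.746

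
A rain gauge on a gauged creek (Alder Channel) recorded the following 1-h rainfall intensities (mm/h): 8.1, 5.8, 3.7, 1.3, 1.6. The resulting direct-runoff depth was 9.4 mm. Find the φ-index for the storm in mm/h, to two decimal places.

φ ≈ 2.73 mm/h

Only the 3 blocks with intensity above φ contribute runoff: 8.1, 5.8, 3.7 mm/h.
Σ(I−φ)·Δt = d  ⇒  (8.1+5.8+3.7 − 3φ)·1 = 9.4
φ = (17.60 − 9.4/1) / 3 = 2.73 mm/h.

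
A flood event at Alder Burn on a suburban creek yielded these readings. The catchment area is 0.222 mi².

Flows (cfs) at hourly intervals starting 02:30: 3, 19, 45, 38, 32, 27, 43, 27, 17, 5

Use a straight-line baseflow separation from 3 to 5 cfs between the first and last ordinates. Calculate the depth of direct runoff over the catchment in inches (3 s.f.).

Direct runoff: 0.00, 15.78, 41.56, 34.33, 28.11, 22.89, 38.67, 22.44, 12.22, 0.00 cfs; ΣQ_DR = 216.0 cfs.
V = ΣQ_DR · Δt = 216.0 × 3600 s = 7.776 × 10^5 ft³.
Over A = 0.222 mi², depth = V / A = 1.51 in.

d ≈ 1.51 in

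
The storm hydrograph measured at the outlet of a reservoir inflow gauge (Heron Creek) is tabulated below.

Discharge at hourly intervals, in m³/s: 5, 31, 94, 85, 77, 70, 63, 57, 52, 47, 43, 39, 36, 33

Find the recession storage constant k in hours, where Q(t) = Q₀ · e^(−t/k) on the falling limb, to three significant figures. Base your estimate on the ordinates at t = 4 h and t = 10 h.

On the falling limb, Q drops from 77 to 43 m³/s between t = 4 h and t = 10 h (Δt = 6 h).
k = −Δt / ln(Q₂/Q₁) = −6 / ln(43/77) = 10.3 h.

k ≈ 10.3 h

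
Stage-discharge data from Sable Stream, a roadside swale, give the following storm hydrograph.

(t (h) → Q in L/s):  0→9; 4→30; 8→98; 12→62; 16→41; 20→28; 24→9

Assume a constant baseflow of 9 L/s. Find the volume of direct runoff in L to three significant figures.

Direct-runoff ordinates (Q − Q_b): 0.0, 21.0, 89.0, 53.0, 32.0, 19.0, 0.0 L/s.
ΣQ_DR = 214.0 L/s.
With Δt = 4 h = 14400 s, V = ΣQ_DR · Δt = 214.0 × 14400 = 3.08 × 10^6 L.

V ≈ 3.08 × 10^6 L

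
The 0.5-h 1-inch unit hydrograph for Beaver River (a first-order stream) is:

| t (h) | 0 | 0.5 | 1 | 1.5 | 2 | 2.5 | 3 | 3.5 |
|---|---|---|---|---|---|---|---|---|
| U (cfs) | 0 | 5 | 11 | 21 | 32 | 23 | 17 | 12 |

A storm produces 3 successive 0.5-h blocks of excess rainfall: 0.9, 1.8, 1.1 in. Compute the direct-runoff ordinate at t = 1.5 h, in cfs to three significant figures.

Q ≈ 44.2 cfs

By discrete convolution, Q_j = Σ (P_i / 1 in) · U_{j−i}.
At t = 1.5 h (j=3): Q = (0.9/1)·21 + (1.8/1)·11 + (1.1/1)·5 = 44.2 cfs.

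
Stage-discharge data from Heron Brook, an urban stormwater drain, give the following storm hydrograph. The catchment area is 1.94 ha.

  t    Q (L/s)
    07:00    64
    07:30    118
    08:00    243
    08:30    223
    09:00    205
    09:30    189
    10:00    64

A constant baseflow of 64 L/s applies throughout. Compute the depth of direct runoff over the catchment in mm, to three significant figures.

Direct runoff: 0.0, 54.0, 179.0, 159.0, 141.0, 125.0, 0.0 L/s; ΣQ_DR = 658.0 L/s.
V = ΣQ_DR · Δt = 658.0 × 1800 s = 1.184 × 10^6 L.
Over A = 1.94 ha, depth = V / A = 61.1 mm.

d ≈ 61.1 mm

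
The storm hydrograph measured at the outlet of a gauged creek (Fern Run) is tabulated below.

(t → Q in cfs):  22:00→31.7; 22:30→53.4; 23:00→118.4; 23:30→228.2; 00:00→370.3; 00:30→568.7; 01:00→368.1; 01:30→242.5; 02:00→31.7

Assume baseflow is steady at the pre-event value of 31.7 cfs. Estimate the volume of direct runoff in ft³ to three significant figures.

V ≈ 3.11 × 10^6 ft³

Direct-runoff ordinates (Q − Q_b): 0.0, 21.7, 86.7, 196.5, 338.6, 537.0, 336.4, 210.8, 0.0 cfs.
ΣQ_DR = 1728 cfs.
With Δt = 0.5 h = 1800 s, V = ΣQ_DR · Δt = 1728 × 1800 = 3.11 × 10^6 ft³.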